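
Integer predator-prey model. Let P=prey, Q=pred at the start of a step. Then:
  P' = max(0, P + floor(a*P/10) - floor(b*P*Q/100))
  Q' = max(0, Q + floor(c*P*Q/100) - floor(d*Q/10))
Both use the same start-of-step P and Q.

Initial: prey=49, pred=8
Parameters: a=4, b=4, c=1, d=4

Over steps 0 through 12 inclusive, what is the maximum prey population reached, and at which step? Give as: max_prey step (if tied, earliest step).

Step 1: prey: 49+19-15=53; pred: 8+3-3=8
Step 2: prey: 53+21-16=58; pred: 8+4-3=9
Step 3: prey: 58+23-20=61; pred: 9+5-3=11
Step 4: prey: 61+24-26=59; pred: 11+6-4=13
Step 5: prey: 59+23-30=52; pred: 13+7-5=15
Step 6: prey: 52+20-31=41; pred: 15+7-6=16
Step 7: prey: 41+16-26=31; pred: 16+6-6=16
Step 8: prey: 31+12-19=24; pred: 16+4-6=14
Step 9: prey: 24+9-13=20; pred: 14+3-5=12
Step 10: prey: 20+8-9=19; pred: 12+2-4=10
Step 11: prey: 19+7-7=19; pred: 10+1-4=7
Step 12: prey: 19+7-5=21; pred: 7+1-2=6
Max prey = 61 at step 3

Answer: 61 3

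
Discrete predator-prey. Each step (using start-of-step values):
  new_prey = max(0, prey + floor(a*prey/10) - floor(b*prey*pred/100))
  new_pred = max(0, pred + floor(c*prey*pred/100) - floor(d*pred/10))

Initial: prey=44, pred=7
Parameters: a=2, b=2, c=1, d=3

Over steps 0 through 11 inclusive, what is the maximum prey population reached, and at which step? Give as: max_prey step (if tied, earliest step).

Answer: 49 3

Derivation:
Step 1: prey: 44+8-6=46; pred: 7+3-2=8
Step 2: prey: 46+9-7=48; pred: 8+3-2=9
Step 3: prey: 48+9-8=49; pred: 9+4-2=11
Step 4: prey: 49+9-10=48; pred: 11+5-3=13
Step 5: prey: 48+9-12=45; pred: 13+6-3=16
Step 6: prey: 45+9-14=40; pred: 16+7-4=19
Step 7: prey: 40+8-15=33; pred: 19+7-5=21
Step 8: prey: 33+6-13=26; pred: 21+6-6=21
Step 9: prey: 26+5-10=21; pred: 21+5-6=20
Step 10: prey: 21+4-8=17; pred: 20+4-6=18
Step 11: prey: 17+3-6=14; pred: 18+3-5=16
Max prey = 49 at step 3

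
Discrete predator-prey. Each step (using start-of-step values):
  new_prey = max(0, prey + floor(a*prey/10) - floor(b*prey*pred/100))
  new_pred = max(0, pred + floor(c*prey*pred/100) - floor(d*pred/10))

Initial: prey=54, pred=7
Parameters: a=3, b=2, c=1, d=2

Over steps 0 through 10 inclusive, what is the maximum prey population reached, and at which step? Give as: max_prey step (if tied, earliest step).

Step 1: prey: 54+16-7=63; pred: 7+3-1=9
Step 2: prey: 63+18-11=70; pred: 9+5-1=13
Step 3: prey: 70+21-18=73; pred: 13+9-2=20
Step 4: prey: 73+21-29=65; pred: 20+14-4=30
Step 5: prey: 65+19-39=45; pred: 30+19-6=43
Step 6: prey: 45+13-38=20; pred: 43+19-8=54
Step 7: prey: 20+6-21=5; pred: 54+10-10=54
Step 8: prey: 5+1-5=1; pred: 54+2-10=46
Step 9: prey: 1+0-0=1; pred: 46+0-9=37
Step 10: prey: 1+0-0=1; pred: 37+0-7=30
Max prey = 73 at step 3

Answer: 73 3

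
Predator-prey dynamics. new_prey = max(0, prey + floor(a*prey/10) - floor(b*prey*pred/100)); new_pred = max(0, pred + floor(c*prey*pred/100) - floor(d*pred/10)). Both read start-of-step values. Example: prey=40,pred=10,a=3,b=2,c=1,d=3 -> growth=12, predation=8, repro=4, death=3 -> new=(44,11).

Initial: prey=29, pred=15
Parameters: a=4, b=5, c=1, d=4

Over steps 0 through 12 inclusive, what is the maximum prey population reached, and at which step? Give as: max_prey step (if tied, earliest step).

Step 1: prey: 29+11-21=19; pred: 15+4-6=13
Step 2: prey: 19+7-12=14; pred: 13+2-5=10
Step 3: prey: 14+5-7=12; pred: 10+1-4=7
Step 4: prey: 12+4-4=12; pred: 7+0-2=5
Step 5: prey: 12+4-3=13; pred: 5+0-2=3
Step 6: prey: 13+5-1=17; pred: 3+0-1=2
Step 7: prey: 17+6-1=22; pred: 2+0-0=2
Step 8: prey: 22+8-2=28; pred: 2+0-0=2
Step 9: prey: 28+11-2=37; pred: 2+0-0=2
Step 10: prey: 37+14-3=48; pred: 2+0-0=2
Step 11: prey: 48+19-4=63; pred: 2+0-0=2
Step 12: prey: 63+25-6=82; pred: 2+1-0=3
Max prey = 82 at step 12

Answer: 82 12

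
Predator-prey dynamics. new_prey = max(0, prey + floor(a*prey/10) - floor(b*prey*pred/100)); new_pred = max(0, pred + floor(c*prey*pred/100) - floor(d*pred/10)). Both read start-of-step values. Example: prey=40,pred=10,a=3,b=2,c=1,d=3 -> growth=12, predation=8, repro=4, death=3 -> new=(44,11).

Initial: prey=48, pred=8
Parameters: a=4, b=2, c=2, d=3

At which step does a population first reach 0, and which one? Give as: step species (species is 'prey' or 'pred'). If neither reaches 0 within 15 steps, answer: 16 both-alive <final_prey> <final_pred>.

Answer: 5 prey

Derivation:
Step 1: prey: 48+19-7=60; pred: 8+7-2=13
Step 2: prey: 60+24-15=69; pred: 13+15-3=25
Step 3: prey: 69+27-34=62; pred: 25+34-7=52
Step 4: prey: 62+24-64=22; pred: 52+64-15=101
Step 5: prey: 22+8-44=0; pred: 101+44-30=115
First extinction: prey at step 5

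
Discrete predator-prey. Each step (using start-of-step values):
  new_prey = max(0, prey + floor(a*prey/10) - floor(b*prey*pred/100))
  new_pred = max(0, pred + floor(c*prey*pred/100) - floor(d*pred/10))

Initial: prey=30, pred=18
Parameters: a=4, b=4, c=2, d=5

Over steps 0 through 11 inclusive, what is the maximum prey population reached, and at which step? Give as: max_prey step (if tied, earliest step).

Answer: 43 11

Derivation:
Step 1: prey: 30+12-21=21; pred: 18+10-9=19
Step 2: prey: 21+8-15=14; pred: 19+7-9=17
Step 3: prey: 14+5-9=10; pred: 17+4-8=13
Step 4: prey: 10+4-5=9; pred: 13+2-6=9
Step 5: prey: 9+3-3=9; pred: 9+1-4=6
Step 6: prey: 9+3-2=10; pred: 6+1-3=4
Step 7: prey: 10+4-1=13; pred: 4+0-2=2
Step 8: prey: 13+5-1=17; pred: 2+0-1=1
Step 9: prey: 17+6-0=23; pred: 1+0-0=1
Step 10: prey: 23+9-0=32; pred: 1+0-0=1
Step 11: prey: 32+12-1=43; pred: 1+0-0=1
Max prey = 43 at step 11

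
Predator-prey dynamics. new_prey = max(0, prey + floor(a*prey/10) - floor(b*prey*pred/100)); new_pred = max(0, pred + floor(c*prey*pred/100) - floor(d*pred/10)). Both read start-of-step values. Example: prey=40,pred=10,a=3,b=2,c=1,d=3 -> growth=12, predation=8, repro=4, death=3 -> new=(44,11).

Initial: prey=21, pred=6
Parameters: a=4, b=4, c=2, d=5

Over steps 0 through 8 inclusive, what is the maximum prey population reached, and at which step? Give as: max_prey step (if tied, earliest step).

Answer: 52 6

Derivation:
Step 1: prey: 21+8-5=24; pred: 6+2-3=5
Step 2: prey: 24+9-4=29; pred: 5+2-2=5
Step 3: prey: 29+11-5=35; pred: 5+2-2=5
Step 4: prey: 35+14-7=42; pred: 5+3-2=6
Step 5: prey: 42+16-10=48; pred: 6+5-3=8
Step 6: prey: 48+19-15=52; pred: 8+7-4=11
Step 7: prey: 52+20-22=50; pred: 11+11-5=17
Step 8: prey: 50+20-34=36; pred: 17+17-8=26
Max prey = 52 at step 6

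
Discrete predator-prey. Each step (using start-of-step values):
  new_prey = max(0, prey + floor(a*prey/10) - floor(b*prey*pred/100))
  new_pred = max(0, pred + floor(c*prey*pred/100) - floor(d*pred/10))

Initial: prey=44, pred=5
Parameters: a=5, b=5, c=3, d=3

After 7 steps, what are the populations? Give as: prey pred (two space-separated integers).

Step 1: prey: 44+22-11=55; pred: 5+6-1=10
Step 2: prey: 55+27-27=55; pred: 10+16-3=23
Step 3: prey: 55+27-63=19; pred: 23+37-6=54
Step 4: prey: 19+9-51=0; pred: 54+30-16=68
Step 5: prey: 0+0-0=0; pred: 68+0-20=48
Step 6: prey: 0+0-0=0; pred: 48+0-14=34
Step 7: prey: 0+0-0=0; pred: 34+0-10=24

Answer: 0 24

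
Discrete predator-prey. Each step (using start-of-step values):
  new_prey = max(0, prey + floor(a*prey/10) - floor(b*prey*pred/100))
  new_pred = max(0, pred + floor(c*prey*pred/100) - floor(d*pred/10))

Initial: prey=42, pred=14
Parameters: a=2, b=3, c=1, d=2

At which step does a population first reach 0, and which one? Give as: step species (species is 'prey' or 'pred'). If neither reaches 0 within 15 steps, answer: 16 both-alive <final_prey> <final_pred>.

Step 1: prey: 42+8-17=33; pred: 14+5-2=17
Step 2: prey: 33+6-16=23; pred: 17+5-3=19
Step 3: prey: 23+4-13=14; pred: 19+4-3=20
Step 4: prey: 14+2-8=8; pred: 20+2-4=18
Step 5: prey: 8+1-4=5; pred: 18+1-3=16
Step 6: prey: 5+1-2=4; pred: 16+0-3=13
Step 7: prey: 4+0-1=3; pred: 13+0-2=11
Step 8: prey: 3+0-0=3; pred: 11+0-2=9
Step 9: prey: 3+0-0=3; pred: 9+0-1=8
Step 10: prey: 3+0-0=3; pred: 8+0-1=7
Step 11: prey: 3+0-0=3; pred: 7+0-1=6
Step 12: prey: 3+0-0=3; pred: 6+0-1=5
Step 13: prey: 3+0-0=3; pred: 5+0-1=4
Step 14: prey: 3+0-0=3; pred: 4+0-0=4
Steps 15-15: state stable at prey=3, pred=4 (no change)
No extinction within 15 steps

Answer: 16 both-alive 3 4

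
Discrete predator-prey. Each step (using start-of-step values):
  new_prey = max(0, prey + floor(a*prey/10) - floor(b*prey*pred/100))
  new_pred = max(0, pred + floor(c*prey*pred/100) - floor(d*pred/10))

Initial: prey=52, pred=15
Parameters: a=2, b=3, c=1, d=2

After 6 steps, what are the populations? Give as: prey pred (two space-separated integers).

Answer: 2 16

Derivation:
Step 1: prey: 52+10-23=39; pred: 15+7-3=19
Step 2: prey: 39+7-22=24; pred: 19+7-3=23
Step 3: prey: 24+4-16=12; pred: 23+5-4=24
Step 4: prey: 12+2-8=6; pred: 24+2-4=22
Step 5: prey: 6+1-3=4; pred: 22+1-4=19
Step 6: prey: 4+0-2=2; pred: 19+0-3=16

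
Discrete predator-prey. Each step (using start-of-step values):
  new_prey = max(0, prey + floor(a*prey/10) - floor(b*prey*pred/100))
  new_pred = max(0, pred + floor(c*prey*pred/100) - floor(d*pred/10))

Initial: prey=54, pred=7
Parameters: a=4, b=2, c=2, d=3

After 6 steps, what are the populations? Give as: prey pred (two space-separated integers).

Answer: 0 91

Derivation:
Step 1: prey: 54+21-7=68; pred: 7+7-2=12
Step 2: prey: 68+27-16=79; pred: 12+16-3=25
Step 3: prey: 79+31-39=71; pred: 25+39-7=57
Step 4: prey: 71+28-80=19; pred: 57+80-17=120
Step 5: prey: 19+7-45=0; pred: 120+45-36=129
Step 6: prey: 0+0-0=0; pred: 129+0-38=91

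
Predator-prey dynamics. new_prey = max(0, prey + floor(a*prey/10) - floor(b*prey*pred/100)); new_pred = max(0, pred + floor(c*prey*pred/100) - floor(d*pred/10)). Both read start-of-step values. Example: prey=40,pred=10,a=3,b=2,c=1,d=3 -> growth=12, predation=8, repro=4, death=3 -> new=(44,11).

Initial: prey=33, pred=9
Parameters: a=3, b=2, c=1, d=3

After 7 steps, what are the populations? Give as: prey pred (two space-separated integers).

Step 1: prey: 33+9-5=37; pred: 9+2-2=9
Step 2: prey: 37+11-6=42; pred: 9+3-2=10
Step 3: prey: 42+12-8=46; pred: 10+4-3=11
Step 4: prey: 46+13-10=49; pred: 11+5-3=13
Step 5: prey: 49+14-12=51; pred: 13+6-3=16
Step 6: prey: 51+15-16=50; pred: 16+8-4=20
Step 7: prey: 50+15-20=45; pred: 20+10-6=24

Answer: 45 24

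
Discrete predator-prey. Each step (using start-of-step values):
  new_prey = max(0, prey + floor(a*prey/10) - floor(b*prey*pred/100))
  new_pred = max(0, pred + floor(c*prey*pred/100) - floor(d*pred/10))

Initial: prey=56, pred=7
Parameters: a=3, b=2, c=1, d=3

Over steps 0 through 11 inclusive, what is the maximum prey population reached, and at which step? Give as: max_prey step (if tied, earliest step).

Answer: 80 3

Derivation:
Step 1: prey: 56+16-7=65; pred: 7+3-2=8
Step 2: prey: 65+19-10=74; pred: 8+5-2=11
Step 3: prey: 74+22-16=80; pred: 11+8-3=16
Step 4: prey: 80+24-25=79; pred: 16+12-4=24
Step 5: prey: 79+23-37=65; pred: 24+18-7=35
Step 6: prey: 65+19-45=39; pred: 35+22-10=47
Step 7: prey: 39+11-36=14; pred: 47+18-14=51
Step 8: prey: 14+4-14=4; pred: 51+7-15=43
Step 9: prey: 4+1-3=2; pred: 43+1-12=32
Step 10: prey: 2+0-1=1; pred: 32+0-9=23
Step 11: prey: 1+0-0=1; pred: 23+0-6=17
Max prey = 80 at step 3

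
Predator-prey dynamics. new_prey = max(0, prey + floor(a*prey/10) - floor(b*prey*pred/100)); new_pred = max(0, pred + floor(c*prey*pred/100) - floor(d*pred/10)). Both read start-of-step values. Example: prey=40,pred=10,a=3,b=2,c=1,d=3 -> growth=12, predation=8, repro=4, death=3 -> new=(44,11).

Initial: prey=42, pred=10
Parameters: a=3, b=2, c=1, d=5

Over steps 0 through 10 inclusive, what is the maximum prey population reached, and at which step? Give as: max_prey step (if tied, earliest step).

Answer: 80 7

Derivation:
Step 1: prey: 42+12-8=46; pred: 10+4-5=9
Step 2: prey: 46+13-8=51; pred: 9+4-4=9
Step 3: prey: 51+15-9=57; pred: 9+4-4=9
Step 4: prey: 57+17-10=64; pred: 9+5-4=10
Step 5: prey: 64+19-12=71; pred: 10+6-5=11
Step 6: prey: 71+21-15=77; pred: 11+7-5=13
Step 7: prey: 77+23-20=80; pred: 13+10-6=17
Step 8: prey: 80+24-27=77; pred: 17+13-8=22
Step 9: prey: 77+23-33=67; pred: 22+16-11=27
Step 10: prey: 67+20-36=51; pred: 27+18-13=32
Max prey = 80 at step 7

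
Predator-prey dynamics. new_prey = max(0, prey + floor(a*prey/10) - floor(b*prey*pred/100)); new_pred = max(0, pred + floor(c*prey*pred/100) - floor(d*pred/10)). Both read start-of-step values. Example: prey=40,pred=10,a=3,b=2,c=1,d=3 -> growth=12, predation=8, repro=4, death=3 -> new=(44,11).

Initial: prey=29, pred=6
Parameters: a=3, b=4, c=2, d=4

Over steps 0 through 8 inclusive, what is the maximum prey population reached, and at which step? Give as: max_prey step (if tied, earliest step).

Answer: 32 2

Derivation:
Step 1: prey: 29+8-6=31; pred: 6+3-2=7
Step 2: prey: 31+9-8=32; pred: 7+4-2=9
Step 3: prey: 32+9-11=30; pred: 9+5-3=11
Step 4: prey: 30+9-13=26; pred: 11+6-4=13
Step 5: prey: 26+7-13=20; pred: 13+6-5=14
Step 6: prey: 20+6-11=15; pred: 14+5-5=14
Step 7: prey: 15+4-8=11; pred: 14+4-5=13
Step 8: prey: 11+3-5=9; pred: 13+2-5=10
Max prey = 32 at step 2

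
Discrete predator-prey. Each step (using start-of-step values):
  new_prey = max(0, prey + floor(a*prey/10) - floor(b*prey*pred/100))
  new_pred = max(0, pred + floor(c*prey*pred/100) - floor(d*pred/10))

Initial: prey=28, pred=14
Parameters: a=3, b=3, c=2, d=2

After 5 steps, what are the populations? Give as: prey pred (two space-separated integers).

Step 1: prey: 28+8-11=25; pred: 14+7-2=19
Step 2: prey: 25+7-14=18; pred: 19+9-3=25
Step 3: prey: 18+5-13=10; pred: 25+9-5=29
Step 4: prey: 10+3-8=5; pred: 29+5-5=29
Step 5: prey: 5+1-4=2; pred: 29+2-5=26

Answer: 2 26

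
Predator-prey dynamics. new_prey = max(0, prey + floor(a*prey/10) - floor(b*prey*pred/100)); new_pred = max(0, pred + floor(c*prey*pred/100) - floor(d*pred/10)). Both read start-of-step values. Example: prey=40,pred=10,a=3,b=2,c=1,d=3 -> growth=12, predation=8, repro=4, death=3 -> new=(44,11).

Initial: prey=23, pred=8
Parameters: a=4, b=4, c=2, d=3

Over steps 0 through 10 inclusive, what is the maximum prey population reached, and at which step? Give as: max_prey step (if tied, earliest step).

Answer: 26 2

Derivation:
Step 1: prey: 23+9-7=25; pred: 8+3-2=9
Step 2: prey: 25+10-9=26; pred: 9+4-2=11
Step 3: prey: 26+10-11=25; pred: 11+5-3=13
Step 4: prey: 25+10-13=22; pred: 13+6-3=16
Step 5: prey: 22+8-14=16; pred: 16+7-4=19
Step 6: prey: 16+6-12=10; pred: 19+6-5=20
Step 7: prey: 10+4-8=6; pred: 20+4-6=18
Step 8: prey: 6+2-4=4; pred: 18+2-5=15
Step 9: prey: 4+1-2=3; pred: 15+1-4=12
Step 10: prey: 3+1-1=3; pred: 12+0-3=9
Max prey = 26 at step 2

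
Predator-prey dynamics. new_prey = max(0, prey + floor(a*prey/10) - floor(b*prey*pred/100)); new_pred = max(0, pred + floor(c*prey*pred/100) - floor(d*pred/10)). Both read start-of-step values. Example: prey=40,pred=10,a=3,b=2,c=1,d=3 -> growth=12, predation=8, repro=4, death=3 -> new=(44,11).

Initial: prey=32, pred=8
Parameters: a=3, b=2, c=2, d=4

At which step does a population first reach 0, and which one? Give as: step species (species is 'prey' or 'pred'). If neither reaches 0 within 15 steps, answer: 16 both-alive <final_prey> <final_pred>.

Step 1: prey: 32+9-5=36; pred: 8+5-3=10
Step 2: prey: 36+10-7=39; pred: 10+7-4=13
Step 3: prey: 39+11-10=40; pred: 13+10-5=18
Step 4: prey: 40+12-14=38; pred: 18+14-7=25
Step 5: prey: 38+11-19=30; pred: 25+19-10=34
Step 6: prey: 30+9-20=19; pred: 34+20-13=41
Step 7: prey: 19+5-15=9; pred: 41+15-16=40
Step 8: prey: 9+2-7=4; pred: 40+7-16=31
Step 9: prey: 4+1-2=3; pred: 31+2-12=21
Step 10: prey: 3+0-1=2; pred: 21+1-8=14
Step 11: prey: 2+0-0=2; pred: 14+0-5=9
Step 12: prey: 2+0-0=2; pred: 9+0-3=6
Step 13: prey: 2+0-0=2; pred: 6+0-2=4
Step 14: prey: 2+0-0=2; pred: 4+0-1=3
Step 15: prey: 2+0-0=2; pred: 3+0-1=2
No extinction within 15 steps

Answer: 16 both-alive 2 2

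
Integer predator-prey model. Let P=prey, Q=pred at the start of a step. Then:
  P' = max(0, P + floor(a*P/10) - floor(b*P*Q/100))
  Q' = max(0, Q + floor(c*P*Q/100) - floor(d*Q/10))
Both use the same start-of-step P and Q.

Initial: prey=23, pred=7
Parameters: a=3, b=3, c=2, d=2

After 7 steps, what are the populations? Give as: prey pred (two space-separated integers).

Step 1: prey: 23+6-4=25; pred: 7+3-1=9
Step 2: prey: 25+7-6=26; pred: 9+4-1=12
Step 3: prey: 26+7-9=24; pred: 12+6-2=16
Step 4: prey: 24+7-11=20; pred: 16+7-3=20
Step 5: prey: 20+6-12=14; pred: 20+8-4=24
Step 6: prey: 14+4-10=8; pred: 24+6-4=26
Step 7: prey: 8+2-6=4; pred: 26+4-5=25

Answer: 4 25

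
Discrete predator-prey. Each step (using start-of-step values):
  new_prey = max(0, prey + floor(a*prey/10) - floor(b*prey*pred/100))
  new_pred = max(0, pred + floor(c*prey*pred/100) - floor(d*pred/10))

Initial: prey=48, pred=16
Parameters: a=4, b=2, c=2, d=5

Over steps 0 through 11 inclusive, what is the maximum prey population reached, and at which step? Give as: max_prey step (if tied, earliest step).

Answer: 52 1

Derivation:
Step 1: prey: 48+19-15=52; pred: 16+15-8=23
Step 2: prey: 52+20-23=49; pred: 23+23-11=35
Step 3: prey: 49+19-34=34; pred: 35+34-17=52
Step 4: prey: 34+13-35=12; pred: 52+35-26=61
Step 5: prey: 12+4-14=2; pred: 61+14-30=45
Step 6: prey: 2+0-1=1; pred: 45+1-22=24
Step 7: prey: 1+0-0=1; pred: 24+0-12=12
Step 8: prey: 1+0-0=1; pred: 12+0-6=6
Step 9: prey: 1+0-0=1; pred: 6+0-3=3
Step 10: prey: 1+0-0=1; pred: 3+0-1=2
Step 11: prey: 1+0-0=1; pred: 2+0-1=1
Max prey = 52 at step 1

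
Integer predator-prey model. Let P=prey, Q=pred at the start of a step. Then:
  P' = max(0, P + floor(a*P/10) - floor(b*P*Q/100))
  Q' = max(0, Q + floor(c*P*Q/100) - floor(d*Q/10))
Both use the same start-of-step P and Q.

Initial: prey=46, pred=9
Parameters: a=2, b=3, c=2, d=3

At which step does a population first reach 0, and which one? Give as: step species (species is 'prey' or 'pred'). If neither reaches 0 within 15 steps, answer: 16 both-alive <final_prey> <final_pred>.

Step 1: prey: 46+9-12=43; pred: 9+8-2=15
Step 2: prey: 43+8-19=32; pred: 15+12-4=23
Step 3: prey: 32+6-22=16; pred: 23+14-6=31
Step 4: prey: 16+3-14=5; pred: 31+9-9=31
Step 5: prey: 5+1-4=2; pred: 31+3-9=25
Step 6: prey: 2+0-1=1; pred: 25+1-7=19
Step 7: prey: 1+0-0=1; pred: 19+0-5=14
Step 8: prey: 1+0-0=1; pred: 14+0-4=10
Step 9: prey: 1+0-0=1; pred: 10+0-3=7
Step 10: prey: 1+0-0=1; pred: 7+0-2=5
Step 11: prey: 1+0-0=1; pred: 5+0-1=4
Step 12: prey: 1+0-0=1; pred: 4+0-1=3
Step 13: prey: 1+0-0=1; pred: 3+0-0=3
Steps 14-15: state stable at prey=1, pred=3 (no change)
No extinction within 15 steps

Answer: 16 both-alive 1 3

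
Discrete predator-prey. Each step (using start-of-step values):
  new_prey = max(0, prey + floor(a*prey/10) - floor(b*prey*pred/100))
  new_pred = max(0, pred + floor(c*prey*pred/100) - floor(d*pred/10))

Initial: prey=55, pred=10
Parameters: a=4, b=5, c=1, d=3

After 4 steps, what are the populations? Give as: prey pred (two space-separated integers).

Step 1: prey: 55+22-27=50; pred: 10+5-3=12
Step 2: prey: 50+20-30=40; pred: 12+6-3=15
Step 3: prey: 40+16-30=26; pred: 15+6-4=17
Step 4: prey: 26+10-22=14; pred: 17+4-5=16

Answer: 14 16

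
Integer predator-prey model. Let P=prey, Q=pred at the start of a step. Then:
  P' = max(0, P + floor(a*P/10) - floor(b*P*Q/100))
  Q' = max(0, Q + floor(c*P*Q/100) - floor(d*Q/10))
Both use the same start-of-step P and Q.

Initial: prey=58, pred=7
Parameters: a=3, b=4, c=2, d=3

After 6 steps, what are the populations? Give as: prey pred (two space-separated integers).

Step 1: prey: 58+17-16=59; pred: 7+8-2=13
Step 2: prey: 59+17-30=46; pred: 13+15-3=25
Step 3: prey: 46+13-46=13; pred: 25+23-7=41
Step 4: prey: 13+3-21=0; pred: 41+10-12=39
Step 5: prey: 0+0-0=0; pred: 39+0-11=28
Step 6: prey: 0+0-0=0; pred: 28+0-8=20

Answer: 0 20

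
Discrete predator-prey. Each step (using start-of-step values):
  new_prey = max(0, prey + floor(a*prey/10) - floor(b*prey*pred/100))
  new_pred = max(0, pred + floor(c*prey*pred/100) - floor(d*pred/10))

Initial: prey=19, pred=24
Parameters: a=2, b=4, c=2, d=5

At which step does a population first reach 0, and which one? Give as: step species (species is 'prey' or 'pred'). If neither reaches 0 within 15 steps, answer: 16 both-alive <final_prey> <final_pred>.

Answer: 16 both-alive 1 1

Derivation:
Step 1: prey: 19+3-18=4; pred: 24+9-12=21
Step 2: prey: 4+0-3=1; pred: 21+1-10=12
Step 3: prey: 1+0-0=1; pred: 12+0-6=6
Step 4: prey: 1+0-0=1; pred: 6+0-3=3
Step 5: prey: 1+0-0=1; pred: 3+0-1=2
Step 6: prey: 1+0-0=1; pred: 2+0-1=1
Step 7: prey: 1+0-0=1; pred: 1+0-0=1
Steps 8-15: state stable at prey=1, pred=1 (no change)
No extinction within 15 steps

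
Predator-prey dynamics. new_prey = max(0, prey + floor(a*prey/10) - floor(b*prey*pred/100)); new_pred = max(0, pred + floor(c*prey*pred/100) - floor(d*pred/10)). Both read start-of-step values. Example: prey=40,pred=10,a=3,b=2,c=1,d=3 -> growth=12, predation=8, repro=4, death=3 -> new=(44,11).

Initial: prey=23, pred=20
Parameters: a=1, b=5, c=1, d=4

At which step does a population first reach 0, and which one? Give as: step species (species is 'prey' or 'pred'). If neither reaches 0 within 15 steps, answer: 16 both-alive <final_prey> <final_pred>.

Answer: 16 both-alive 1 2

Derivation:
Step 1: prey: 23+2-23=2; pred: 20+4-8=16
Step 2: prey: 2+0-1=1; pred: 16+0-6=10
Step 3: prey: 1+0-0=1; pred: 10+0-4=6
Step 4: prey: 1+0-0=1; pred: 6+0-2=4
Step 5: prey: 1+0-0=1; pred: 4+0-1=3
Step 6: prey: 1+0-0=1; pred: 3+0-1=2
Step 7: prey: 1+0-0=1; pred: 2+0-0=2
Steps 8-15: state stable at prey=1, pred=2 (no change)
No extinction within 15 steps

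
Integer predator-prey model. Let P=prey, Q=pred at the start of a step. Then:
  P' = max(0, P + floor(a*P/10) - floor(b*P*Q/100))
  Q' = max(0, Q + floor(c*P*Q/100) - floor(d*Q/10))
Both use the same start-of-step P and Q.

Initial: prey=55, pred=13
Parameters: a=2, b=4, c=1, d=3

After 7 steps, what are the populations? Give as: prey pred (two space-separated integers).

Step 1: prey: 55+11-28=38; pred: 13+7-3=17
Step 2: prey: 38+7-25=20; pred: 17+6-5=18
Step 3: prey: 20+4-14=10; pred: 18+3-5=16
Step 4: prey: 10+2-6=6; pred: 16+1-4=13
Step 5: prey: 6+1-3=4; pred: 13+0-3=10
Step 6: prey: 4+0-1=3; pred: 10+0-3=7
Step 7: prey: 3+0-0=3; pred: 7+0-2=5

Answer: 3 5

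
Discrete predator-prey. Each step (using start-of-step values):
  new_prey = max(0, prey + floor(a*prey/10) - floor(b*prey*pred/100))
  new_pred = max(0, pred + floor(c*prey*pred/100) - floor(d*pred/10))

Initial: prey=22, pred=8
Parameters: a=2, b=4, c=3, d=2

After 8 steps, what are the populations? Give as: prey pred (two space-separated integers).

Step 1: prey: 22+4-7=19; pred: 8+5-1=12
Step 2: prey: 19+3-9=13; pred: 12+6-2=16
Step 3: prey: 13+2-8=7; pred: 16+6-3=19
Step 4: prey: 7+1-5=3; pred: 19+3-3=19
Step 5: prey: 3+0-2=1; pred: 19+1-3=17
Step 6: prey: 1+0-0=1; pred: 17+0-3=14
Step 7: prey: 1+0-0=1; pred: 14+0-2=12
Step 8: prey: 1+0-0=1; pred: 12+0-2=10

Answer: 1 10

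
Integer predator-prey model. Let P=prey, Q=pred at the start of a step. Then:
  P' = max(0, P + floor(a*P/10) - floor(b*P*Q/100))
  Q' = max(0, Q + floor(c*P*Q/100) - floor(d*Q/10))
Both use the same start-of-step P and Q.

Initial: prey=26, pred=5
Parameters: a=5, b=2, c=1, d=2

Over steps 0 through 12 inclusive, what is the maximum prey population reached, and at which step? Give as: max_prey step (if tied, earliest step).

Step 1: prey: 26+13-2=37; pred: 5+1-1=5
Step 2: prey: 37+18-3=52; pred: 5+1-1=5
Step 3: prey: 52+26-5=73; pred: 5+2-1=6
Step 4: prey: 73+36-8=101; pred: 6+4-1=9
Step 5: prey: 101+50-18=133; pred: 9+9-1=17
Step 6: prey: 133+66-45=154; pred: 17+22-3=36
Step 7: prey: 154+77-110=121; pred: 36+55-7=84
Step 8: prey: 121+60-203=0; pred: 84+101-16=169
Step 9: prey: 0+0-0=0; pred: 169+0-33=136
Step 10: prey: 0+0-0=0; pred: 136+0-27=109
Step 11: prey: 0+0-0=0; pred: 109+0-21=88
Step 12: prey: 0+0-0=0; pred: 88+0-17=71
Max prey = 154 at step 6

Answer: 154 6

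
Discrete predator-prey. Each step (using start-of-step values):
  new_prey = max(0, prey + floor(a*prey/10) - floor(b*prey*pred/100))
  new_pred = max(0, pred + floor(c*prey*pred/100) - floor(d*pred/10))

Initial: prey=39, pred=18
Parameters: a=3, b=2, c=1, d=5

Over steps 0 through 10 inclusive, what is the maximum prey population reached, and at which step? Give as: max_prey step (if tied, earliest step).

Answer: 89 10

Derivation:
Step 1: prey: 39+11-14=36; pred: 18+7-9=16
Step 2: prey: 36+10-11=35; pred: 16+5-8=13
Step 3: prey: 35+10-9=36; pred: 13+4-6=11
Step 4: prey: 36+10-7=39; pred: 11+3-5=9
Step 5: prey: 39+11-7=43; pred: 9+3-4=8
Step 6: prey: 43+12-6=49; pred: 8+3-4=7
Step 7: prey: 49+14-6=57; pred: 7+3-3=7
Step 8: prey: 57+17-7=67; pred: 7+3-3=7
Step 9: prey: 67+20-9=78; pred: 7+4-3=8
Step 10: prey: 78+23-12=89; pred: 8+6-4=10
Max prey = 89 at step 10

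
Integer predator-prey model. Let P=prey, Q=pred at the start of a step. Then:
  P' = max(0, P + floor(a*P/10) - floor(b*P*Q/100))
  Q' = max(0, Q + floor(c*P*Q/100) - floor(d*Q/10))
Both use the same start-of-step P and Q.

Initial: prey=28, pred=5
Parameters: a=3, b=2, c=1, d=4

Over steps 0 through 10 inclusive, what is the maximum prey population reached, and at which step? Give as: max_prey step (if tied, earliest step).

Answer: 106 8

Derivation:
Step 1: prey: 28+8-2=34; pred: 5+1-2=4
Step 2: prey: 34+10-2=42; pred: 4+1-1=4
Step 3: prey: 42+12-3=51; pred: 4+1-1=4
Step 4: prey: 51+15-4=62; pred: 4+2-1=5
Step 5: prey: 62+18-6=74; pred: 5+3-2=6
Step 6: prey: 74+22-8=88; pred: 6+4-2=8
Step 7: prey: 88+26-14=100; pred: 8+7-3=12
Step 8: prey: 100+30-24=106; pred: 12+12-4=20
Step 9: prey: 106+31-42=95; pred: 20+21-8=33
Step 10: prey: 95+28-62=61; pred: 33+31-13=51
Max prey = 106 at step 8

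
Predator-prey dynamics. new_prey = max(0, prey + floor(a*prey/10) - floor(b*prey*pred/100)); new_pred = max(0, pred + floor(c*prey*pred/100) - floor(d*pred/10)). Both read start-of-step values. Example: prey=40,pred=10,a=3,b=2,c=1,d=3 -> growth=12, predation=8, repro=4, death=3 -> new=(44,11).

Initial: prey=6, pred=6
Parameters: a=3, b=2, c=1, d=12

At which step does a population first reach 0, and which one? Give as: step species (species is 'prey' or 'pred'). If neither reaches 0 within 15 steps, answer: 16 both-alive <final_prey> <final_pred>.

Step 1: prey: 6+1-0=7; pred: 6+0-7=0
First extinction: pred at step 1

Answer: 1 pred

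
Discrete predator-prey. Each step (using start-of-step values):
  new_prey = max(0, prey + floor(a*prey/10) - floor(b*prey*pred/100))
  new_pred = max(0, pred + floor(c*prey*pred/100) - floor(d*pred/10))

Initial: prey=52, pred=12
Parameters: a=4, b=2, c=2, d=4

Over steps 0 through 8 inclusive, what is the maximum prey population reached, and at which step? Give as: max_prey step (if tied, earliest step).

Step 1: prey: 52+20-12=60; pred: 12+12-4=20
Step 2: prey: 60+24-24=60; pred: 20+24-8=36
Step 3: prey: 60+24-43=41; pred: 36+43-14=65
Step 4: prey: 41+16-53=4; pred: 65+53-26=92
Step 5: prey: 4+1-7=0; pred: 92+7-36=63
Step 6: prey: 0+0-0=0; pred: 63+0-25=38
Step 7: prey: 0+0-0=0; pred: 38+0-15=23
Step 8: prey: 0+0-0=0; pred: 23+0-9=14
Max prey = 60 at step 1

Answer: 60 1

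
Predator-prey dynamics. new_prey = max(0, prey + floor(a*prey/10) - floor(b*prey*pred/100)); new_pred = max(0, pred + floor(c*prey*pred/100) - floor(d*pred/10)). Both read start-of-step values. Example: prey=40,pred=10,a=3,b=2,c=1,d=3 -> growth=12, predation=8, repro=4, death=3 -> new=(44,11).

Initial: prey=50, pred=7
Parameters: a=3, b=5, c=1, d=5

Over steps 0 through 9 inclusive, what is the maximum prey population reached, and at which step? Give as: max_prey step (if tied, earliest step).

Step 1: prey: 50+15-17=48; pred: 7+3-3=7
Step 2: prey: 48+14-16=46; pred: 7+3-3=7
Step 3: prey: 46+13-16=43; pred: 7+3-3=7
Step 4: prey: 43+12-15=40; pred: 7+3-3=7
Step 5: prey: 40+12-14=38; pred: 7+2-3=6
Step 6: prey: 38+11-11=38; pred: 6+2-3=5
Step 7: prey: 38+11-9=40; pred: 5+1-2=4
Step 8: prey: 40+12-8=44; pred: 4+1-2=3
Step 9: prey: 44+13-6=51; pred: 3+1-1=3
Max prey = 51 at step 9

Answer: 51 9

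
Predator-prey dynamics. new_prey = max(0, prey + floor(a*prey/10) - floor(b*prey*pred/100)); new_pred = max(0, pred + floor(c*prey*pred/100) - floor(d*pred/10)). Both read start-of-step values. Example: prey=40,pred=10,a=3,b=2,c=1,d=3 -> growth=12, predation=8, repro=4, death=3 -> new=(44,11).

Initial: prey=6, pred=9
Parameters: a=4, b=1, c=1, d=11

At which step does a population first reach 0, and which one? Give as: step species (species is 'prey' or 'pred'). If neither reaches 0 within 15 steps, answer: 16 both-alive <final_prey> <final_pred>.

Step 1: prey: 6+2-0=8; pred: 9+0-9=0
First extinction: pred at step 1

Answer: 1 pred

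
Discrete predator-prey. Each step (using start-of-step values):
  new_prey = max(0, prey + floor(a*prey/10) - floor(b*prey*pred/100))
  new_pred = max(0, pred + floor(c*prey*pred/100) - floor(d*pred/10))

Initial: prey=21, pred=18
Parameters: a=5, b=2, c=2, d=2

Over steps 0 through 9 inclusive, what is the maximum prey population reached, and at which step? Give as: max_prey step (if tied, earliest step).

Step 1: prey: 21+10-7=24; pred: 18+7-3=22
Step 2: prey: 24+12-10=26; pred: 22+10-4=28
Step 3: prey: 26+13-14=25; pred: 28+14-5=37
Step 4: prey: 25+12-18=19; pred: 37+18-7=48
Step 5: prey: 19+9-18=10; pred: 48+18-9=57
Step 6: prey: 10+5-11=4; pred: 57+11-11=57
Step 7: prey: 4+2-4=2; pred: 57+4-11=50
Step 8: prey: 2+1-2=1; pred: 50+2-10=42
Step 9: prey: 1+0-0=1; pred: 42+0-8=34
Max prey = 26 at step 2

Answer: 26 2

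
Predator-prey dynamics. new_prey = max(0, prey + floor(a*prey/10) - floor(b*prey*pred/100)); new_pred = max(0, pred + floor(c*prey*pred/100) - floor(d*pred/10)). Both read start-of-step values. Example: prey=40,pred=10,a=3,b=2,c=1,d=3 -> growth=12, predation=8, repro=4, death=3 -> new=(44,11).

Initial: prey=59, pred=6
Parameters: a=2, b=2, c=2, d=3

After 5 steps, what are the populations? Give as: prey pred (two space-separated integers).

Answer: 0 68

Derivation:
Step 1: prey: 59+11-7=63; pred: 6+7-1=12
Step 2: prey: 63+12-15=60; pred: 12+15-3=24
Step 3: prey: 60+12-28=44; pred: 24+28-7=45
Step 4: prey: 44+8-39=13; pred: 45+39-13=71
Step 5: prey: 13+2-18=0; pred: 71+18-21=68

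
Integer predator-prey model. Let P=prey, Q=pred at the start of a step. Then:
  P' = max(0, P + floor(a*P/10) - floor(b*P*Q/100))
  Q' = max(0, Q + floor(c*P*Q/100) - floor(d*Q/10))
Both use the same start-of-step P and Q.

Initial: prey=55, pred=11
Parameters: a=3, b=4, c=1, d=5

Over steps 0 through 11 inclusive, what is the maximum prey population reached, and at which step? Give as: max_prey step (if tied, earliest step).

Answer: 69 11

Derivation:
Step 1: prey: 55+16-24=47; pred: 11+6-5=12
Step 2: prey: 47+14-22=39; pred: 12+5-6=11
Step 3: prey: 39+11-17=33; pred: 11+4-5=10
Step 4: prey: 33+9-13=29; pred: 10+3-5=8
Step 5: prey: 29+8-9=28; pred: 8+2-4=6
Step 6: prey: 28+8-6=30; pred: 6+1-3=4
Step 7: prey: 30+9-4=35; pred: 4+1-2=3
Step 8: prey: 35+10-4=41; pred: 3+1-1=3
Step 9: prey: 41+12-4=49; pred: 3+1-1=3
Step 10: prey: 49+14-5=58; pred: 3+1-1=3
Step 11: prey: 58+17-6=69; pred: 3+1-1=3
Max prey = 69 at step 11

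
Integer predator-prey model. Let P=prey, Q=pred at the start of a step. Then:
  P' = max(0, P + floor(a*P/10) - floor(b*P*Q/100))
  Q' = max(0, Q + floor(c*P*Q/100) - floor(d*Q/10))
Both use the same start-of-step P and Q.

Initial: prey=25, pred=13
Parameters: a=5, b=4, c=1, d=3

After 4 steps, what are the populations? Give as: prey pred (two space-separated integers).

Step 1: prey: 25+12-13=24; pred: 13+3-3=13
Step 2: prey: 24+12-12=24; pred: 13+3-3=13
Step 3: prey: 24+12-12=24; pred: 13+3-3=13
Step 4: prey: 24+12-12=24; pred: 13+3-3=13

Answer: 24 13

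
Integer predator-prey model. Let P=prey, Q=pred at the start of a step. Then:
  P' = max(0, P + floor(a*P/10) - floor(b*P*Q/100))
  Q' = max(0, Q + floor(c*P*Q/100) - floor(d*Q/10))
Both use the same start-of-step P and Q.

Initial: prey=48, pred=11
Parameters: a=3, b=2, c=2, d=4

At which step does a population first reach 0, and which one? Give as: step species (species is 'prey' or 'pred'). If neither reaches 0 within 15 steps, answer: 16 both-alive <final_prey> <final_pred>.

Step 1: prey: 48+14-10=52; pred: 11+10-4=17
Step 2: prey: 52+15-17=50; pred: 17+17-6=28
Step 3: prey: 50+15-28=37; pred: 28+28-11=45
Step 4: prey: 37+11-33=15; pred: 45+33-18=60
Step 5: prey: 15+4-18=1; pred: 60+18-24=54
Step 6: prey: 1+0-1=0; pred: 54+1-21=34
First extinction: prey at step 6

Answer: 6 prey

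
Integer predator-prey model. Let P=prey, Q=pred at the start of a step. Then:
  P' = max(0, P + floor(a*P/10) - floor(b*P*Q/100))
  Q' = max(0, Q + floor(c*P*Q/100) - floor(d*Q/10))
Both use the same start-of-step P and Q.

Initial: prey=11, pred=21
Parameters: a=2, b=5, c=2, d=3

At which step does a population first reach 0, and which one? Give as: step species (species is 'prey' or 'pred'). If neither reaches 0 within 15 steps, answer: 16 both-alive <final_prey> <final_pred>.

Step 1: prey: 11+2-11=2; pred: 21+4-6=19
Step 2: prey: 2+0-1=1; pred: 19+0-5=14
Step 3: prey: 1+0-0=1; pred: 14+0-4=10
Step 4: prey: 1+0-0=1; pred: 10+0-3=7
Step 5: prey: 1+0-0=1; pred: 7+0-2=5
Step 6: prey: 1+0-0=1; pred: 5+0-1=4
Step 7: prey: 1+0-0=1; pred: 4+0-1=3
Step 8: prey: 1+0-0=1; pred: 3+0-0=3
Steps 9-15: state stable at prey=1, pred=3 (no change)
No extinction within 15 steps

Answer: 16 both-alive 1 3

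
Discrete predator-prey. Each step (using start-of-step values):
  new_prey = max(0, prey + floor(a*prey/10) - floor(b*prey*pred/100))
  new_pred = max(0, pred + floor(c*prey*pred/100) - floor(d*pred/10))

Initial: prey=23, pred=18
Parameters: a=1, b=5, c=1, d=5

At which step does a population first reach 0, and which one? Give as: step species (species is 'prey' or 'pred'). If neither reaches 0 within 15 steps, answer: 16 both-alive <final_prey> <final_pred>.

Step 1: prey: 23+2-20=5; pred: 18+4-9=13
Step 2: prey: 5+0-3=2; pred: 13+0-6=7
Step 3: prey: 2+0-0=2; pred: 7+0-3=4
Step 4: prey: 2+0-0=2; pred: 4+0-2=2
Step 5: prey: 2+0-0=2; pred: 2+0-1=1
Step 6: prey: 2+0-0=2; pred: 1+0-0=1
Steps 7-15: state stable at prey=2, pred=1 (no change)
No extinction within 15 steps

Answer: 16 both-alive 2 1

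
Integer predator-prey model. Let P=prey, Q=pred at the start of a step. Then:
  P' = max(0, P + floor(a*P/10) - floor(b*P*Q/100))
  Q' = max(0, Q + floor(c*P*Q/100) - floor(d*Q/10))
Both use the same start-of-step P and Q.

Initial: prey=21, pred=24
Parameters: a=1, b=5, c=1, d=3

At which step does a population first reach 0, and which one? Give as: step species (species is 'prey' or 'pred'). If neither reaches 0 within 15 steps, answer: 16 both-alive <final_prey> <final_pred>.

Step 1: prey: 21+2-25=0; pred: 24+5-7=22
First extinction: prey at step 1

Answer: 1 prey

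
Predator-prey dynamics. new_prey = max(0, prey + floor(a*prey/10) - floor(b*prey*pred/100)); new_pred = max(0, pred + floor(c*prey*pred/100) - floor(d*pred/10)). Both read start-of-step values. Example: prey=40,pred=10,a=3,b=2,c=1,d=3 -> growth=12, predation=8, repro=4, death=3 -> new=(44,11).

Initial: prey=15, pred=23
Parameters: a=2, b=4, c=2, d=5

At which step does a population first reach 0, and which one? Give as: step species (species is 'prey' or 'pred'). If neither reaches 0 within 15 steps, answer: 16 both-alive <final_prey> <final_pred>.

Answer: 16 both-alive 2 1

Derivation:
Step 1: prey: 15+3-13=5; pred: 23+6-11=18
Step 2: prey: 5+1-3=3; pred: 18+1-9=10
Step 3: prey: 3+0-1=2; pred: 10+0-5=5
Step 4: prey: 2+0-0=2; pred: 5+0-2=3
Step 5: prey: 2+0-0=2; pred: 3+0-1=2
Step 6: prey: 2+0-0=2; pred: 2+0-1=1
Step 7: prey: 2+0-0=2; pred: 1+0-0=1
Steps 8-15: state stable at prey=2, pred=1 (no change)
No extinction within 15 steps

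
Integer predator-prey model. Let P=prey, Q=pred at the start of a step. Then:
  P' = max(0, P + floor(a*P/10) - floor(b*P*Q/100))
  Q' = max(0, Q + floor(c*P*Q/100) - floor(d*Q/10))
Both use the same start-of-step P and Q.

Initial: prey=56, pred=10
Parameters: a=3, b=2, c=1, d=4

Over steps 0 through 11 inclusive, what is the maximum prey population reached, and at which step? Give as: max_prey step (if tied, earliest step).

Step 1: prey: 56+16-11=61; pred: 10+5-4=11
Step 2: prey: 61+18-13=66; pred: 11+6-4=13
Step 3: prey: 66+19-17=68; pred: 13+8-5=16
Step 4: prey: 68+20-21=67; pred: 16+10-6=20
Step 5: prey: 67+20-26=61; pred: 20+13-8=25
Step 6: prey: 61+18-30=49; pred: 25+15-10=30
Step 7: prey: 49+14-29=34; pred: 30+14-12=32
Step 8: prey: 34+10-21=23; pred: 32+10-12=30
Step 9: prey: 23+6-13=16; pred: 30+6-12=24
Step 10: prey: 16+4-7=13; pred: 24+3-9=18
Step 11: prey: 13+3-4=12; pred: 18+2-7=13
Max prey = 68 at step 3

Answer: 68 3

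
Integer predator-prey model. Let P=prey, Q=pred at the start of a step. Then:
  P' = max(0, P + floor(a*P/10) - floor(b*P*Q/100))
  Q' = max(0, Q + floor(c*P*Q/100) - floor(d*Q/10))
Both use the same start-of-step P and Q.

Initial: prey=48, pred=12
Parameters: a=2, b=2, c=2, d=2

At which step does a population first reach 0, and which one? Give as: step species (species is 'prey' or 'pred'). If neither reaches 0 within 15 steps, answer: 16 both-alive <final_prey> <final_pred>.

Answer: 5 prey

Derivation:
Step 1: prey: 48+9-11=46; pred: 12+11-2=21
Step 2: prey: 46+9-19=36; pred: 21+19-4=36
Step 3: prey: 36+7-25=18; pred: 36+25-7=54
Step 4: prey: 18+3-19=2; pred: 54+19-10=63
Step 5: prey: 2+0-2=0; pred: 63+2-12=53
First extinction: prey at step 5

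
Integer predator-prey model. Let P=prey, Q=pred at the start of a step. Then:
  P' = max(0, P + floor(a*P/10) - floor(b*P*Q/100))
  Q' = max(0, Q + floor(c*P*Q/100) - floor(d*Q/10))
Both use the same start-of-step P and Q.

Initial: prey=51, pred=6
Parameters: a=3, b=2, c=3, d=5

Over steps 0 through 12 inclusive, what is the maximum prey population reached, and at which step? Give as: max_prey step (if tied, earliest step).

Step 1: prey: 51+15-6=60; pred: 6+9-3=12
Step 2: prey: 60+18-14=64; pred: 12+21-6=27
Step 3: prey: 64+19-34=49; pred: 27+51-13=65
Step 4: prey: 49+14-63=0; pred: 65+95-32=128
Step 5: prey: 0+0-0=0; pred: 128+0-64=64
Step 6: prey: 0+0-0=0; pred: 64+0-32=32
Step 7: prey: 0+0-0=0; pred: 32+0-16=16
Step 8: prey: 0+0-0=0; pred: 16+0-8=8
Step 9: prey: 0+0-0=0; pred: 8+0-4=4
Step 10: prey: 0+0-0=0; pred: 4+0-2=2
Step 11: prey: 0+0-0=0; pred: 2+0-1=1
Step 12: prey: 0+0-0=0; pred: 1+0-0=1
Max prey = 64 at step 2

Answer: 64 2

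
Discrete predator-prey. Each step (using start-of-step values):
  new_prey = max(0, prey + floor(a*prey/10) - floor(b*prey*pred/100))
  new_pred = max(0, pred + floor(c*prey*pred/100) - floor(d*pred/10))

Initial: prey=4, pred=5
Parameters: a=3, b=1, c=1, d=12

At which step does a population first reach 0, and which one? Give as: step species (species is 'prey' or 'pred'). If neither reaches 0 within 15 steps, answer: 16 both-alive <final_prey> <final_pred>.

Answer: 1 pred

Derivation:
Step 1: prey: 4+1-0=5; pred: 5+0-6=0
First extinction: pred at step 1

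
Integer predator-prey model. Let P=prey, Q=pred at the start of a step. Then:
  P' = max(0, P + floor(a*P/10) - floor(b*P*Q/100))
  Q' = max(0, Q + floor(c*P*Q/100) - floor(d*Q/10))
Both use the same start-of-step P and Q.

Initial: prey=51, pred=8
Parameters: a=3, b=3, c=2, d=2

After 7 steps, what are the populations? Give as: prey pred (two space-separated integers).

Answer: 0 32

Derivation:
Step 1: prey: 51+15-12=54; pred: 8+8-1=15
Step 2: prey: 54+16-24=46; pred: 15+16-3=28
Step 3: prey: 46+13-38=21; pred: 28+25-5=48
Step 4: prey: 21+6-30=0; pred: 48+20-9=59
Step 5: prey: 0+0-0=0; pred: 59+0-11=48
Step 6: prey: 0+0-0=0; pred: 48+0-9=39
Step 7: prey: 0+0-0=0; pred: 39+0-7=32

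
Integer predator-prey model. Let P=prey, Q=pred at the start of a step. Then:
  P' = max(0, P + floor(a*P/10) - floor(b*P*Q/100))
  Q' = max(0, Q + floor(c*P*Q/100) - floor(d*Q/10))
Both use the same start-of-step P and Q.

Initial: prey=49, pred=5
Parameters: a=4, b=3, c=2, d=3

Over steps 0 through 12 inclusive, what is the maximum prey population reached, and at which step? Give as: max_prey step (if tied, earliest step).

Step 1: prey: 49+19-7=61; pred: 5+4-1=8
Step 2: prey: 61+24-14=71; pred: 8+9-2=15
Step 3: prey: 71+28-31=68; pred: 15+21-4=32
Step 4: prey: 68+27-65=30; pred: 32+43-9=66
Step 5: prey: 30+12-59=0; pred: 66+39-19=86
Step 6: prey: 0+0-0=0; pred: 86+0-25=61
Step 7: prey: 0+0-0=0; pred: 61+0-18=43
Step 8: prey: 0+0-0=0; pred: 43+0-12=31
Step 9: prey: 0+0-0=0; pred: 31+0-9=22
Step 10: prey: 0+0-0=0; pred: 22+0-6=16
Step 11: prey: 0+0-0=0; pred: 16+0-4=12
Step 12: prey: 0+0-0=0; pred: 12+0-3=9
Max prey = 71 at step 2

Answer: 71 2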